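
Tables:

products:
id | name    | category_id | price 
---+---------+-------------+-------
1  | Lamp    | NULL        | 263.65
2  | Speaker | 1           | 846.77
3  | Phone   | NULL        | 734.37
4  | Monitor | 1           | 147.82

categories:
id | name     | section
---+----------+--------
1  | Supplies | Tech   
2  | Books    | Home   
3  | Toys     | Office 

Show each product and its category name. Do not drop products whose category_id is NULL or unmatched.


LEFT JOIN keeps every row from products (the left table); where category_id has no match in categories, the category columns become NULL. Walk through each product:
  - product 1 (Lamp): category_id=NULL, no match -> kept with NULL
  - product 2 (Speaker): category_id=1 -> matches Supplies
  - product 3 (Phone): category_id=NULL, no match -> kept with NULL
  - product 4 (Monitor): category_id=1 -> matches Supplies
All 4 rows appear; 2 have NULL category.

SQL:
SELECT a.name, b.name AS category
FROM products a
LEFT JOIN categories b ON a.category_id = b.id

Result:
name    | category
--------+---------
Lamp    | NULL    
Speaker | Supplies
Phone   | NULL    
Monitor | Supplies


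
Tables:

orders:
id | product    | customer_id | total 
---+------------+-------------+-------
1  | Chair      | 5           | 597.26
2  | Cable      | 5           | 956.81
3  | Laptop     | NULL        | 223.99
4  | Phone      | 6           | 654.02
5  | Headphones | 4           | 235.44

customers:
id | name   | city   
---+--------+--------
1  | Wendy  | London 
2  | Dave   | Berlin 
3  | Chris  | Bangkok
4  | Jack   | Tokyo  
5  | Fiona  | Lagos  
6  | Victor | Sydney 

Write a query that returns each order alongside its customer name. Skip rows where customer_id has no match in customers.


INNER JOIN keeps only orders rows whose customer_id matches an id in customers. Walk through each order:
  - order 1 (Chair): customer_id=5 -> matches Fiona
  - order 2 (Cable): customer_id=5 -> matches Fiona
  - order 3 (Laptop): customer_id=NULL, no match -> dropped
  - order 4 (Phone): customer_id=6 -> matches Victor
  - order 5 (Headphones): customer_id=4 -> matches Jack
So 1 of 5 rows is dropped.

SQL:
SELECT a.product, b.name AS customer
FROM orders a
INNER JOIN customers b ON a.customer_id = b.id

Result:
product    | customer
-----------+---------
Chair      | Fiona   
Cable      | Fiona   
Phone      | Victor  
Headphones | Jack    


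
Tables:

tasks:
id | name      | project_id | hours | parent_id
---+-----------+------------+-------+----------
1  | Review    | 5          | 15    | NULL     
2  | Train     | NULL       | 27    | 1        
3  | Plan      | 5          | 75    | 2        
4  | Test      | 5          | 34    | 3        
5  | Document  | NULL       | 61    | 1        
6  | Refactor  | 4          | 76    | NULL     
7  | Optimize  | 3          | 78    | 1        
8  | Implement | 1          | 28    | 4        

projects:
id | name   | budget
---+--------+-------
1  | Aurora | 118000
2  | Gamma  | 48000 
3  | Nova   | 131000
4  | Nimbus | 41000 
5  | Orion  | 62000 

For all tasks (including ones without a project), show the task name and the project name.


LEFT JOIN keeps every row from tasks (the left table); where project_id has no match in projects, the project columns become NULL. Walk through each task:
  - task 1 (Review): project_id=5 -> matches Orion
  - task 2 (Train): project_id=NULL, no match -> kept with NULL
  - task 3 (Plan): project_id=5 -> matches Orion
  - task 4 (Test): project_id=5 -> matches Orion
  - task 5 (Document): project_id=NULL, no match -> kept with NULL
  - task 6 (Refactor): project_id=4 -> matches Nimbus
  - task 7 (Optimize): project_id=3 -> matches Nova
  - task 8 (Implement): project_id=1 -> matches Aurora
All 8 rows appear; 2 have NULL project.

SQL:
SELECT a.name, b.name AS project
FROM tasks a
LEFT JOIN projects b ON a.project_id = b.id

Result:
name      | project
----------+--------
Review    | Orion  
Train     | NULL   
Plan      | Orion  
Test      | Orion  
Document  | NULL   
Refactor  | Nimbus 
Optimize  | Nova   
Implement | Aurora 


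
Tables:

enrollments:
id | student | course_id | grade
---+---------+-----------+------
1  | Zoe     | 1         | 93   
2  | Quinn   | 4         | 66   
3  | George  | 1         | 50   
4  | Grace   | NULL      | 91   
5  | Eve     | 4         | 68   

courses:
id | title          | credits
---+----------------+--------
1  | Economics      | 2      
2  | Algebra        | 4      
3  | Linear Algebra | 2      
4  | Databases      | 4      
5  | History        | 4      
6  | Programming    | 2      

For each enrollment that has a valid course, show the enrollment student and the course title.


INNER JOIN keeps only enrollments rows whose course_id matches an id in courses. Walk through each enrollment:
  - enrollment 1 (Zoe): course_id=1 -> matches Economics
  - enrollment 2 (Quinn): course_id=4 -> matches Databases
  - enrollment 3 (George): course_id=1 -> matches Economics
  - enrollment 4 (Grace): course_id=NULL, no match -> dropped
  - enrollment 5 (Eve): course_id=4 -> matches Databases
So 1 of 5 rows is dropped.

SQL:
SELECT a.student, b.title AS course
FROM enrollments a
INNER JOIN courses b ON a.course_id = b.id

Result:
student | course   
--------+----------
Zoe     | Economics
Quinn   | Databases
George  | Economics
Eve     | Databases


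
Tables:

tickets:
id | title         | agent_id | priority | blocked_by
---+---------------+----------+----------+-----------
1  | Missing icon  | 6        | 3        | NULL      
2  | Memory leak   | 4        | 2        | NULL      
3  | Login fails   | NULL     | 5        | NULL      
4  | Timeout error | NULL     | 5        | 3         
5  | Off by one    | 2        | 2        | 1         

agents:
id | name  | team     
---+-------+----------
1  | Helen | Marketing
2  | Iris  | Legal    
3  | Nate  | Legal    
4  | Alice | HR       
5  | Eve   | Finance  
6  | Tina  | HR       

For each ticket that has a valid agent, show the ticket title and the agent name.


INNER JOIN keeps only tickets rows whose agent_id matches an id in agents. Walk through each ticket:
  - ticket 1 (Missing icon): agent_id=6 -> matches Tina
  - ticket 2 (Memory leak): agent_id=4 -> matches Alice
  - ticket 3 (Login fails): agent_id=NULL, no match -> dropped
  - ticket 4 (Timeout error): agent_id=NULL, no match -> dropped
  - ticket 5 (Off by one): agent_id=2 -> matches Iris
So 2 of 5 rows are dropped.

SQL:
SELECT a.title, b.name AS agent
FROM tickets a
INNER JOIN agents b ON a.agent_id = b.id

Result:
title        | agent
-------------+------
Missing icon | Tina 
Memory leak  | Alice
Off by one   | Iris 


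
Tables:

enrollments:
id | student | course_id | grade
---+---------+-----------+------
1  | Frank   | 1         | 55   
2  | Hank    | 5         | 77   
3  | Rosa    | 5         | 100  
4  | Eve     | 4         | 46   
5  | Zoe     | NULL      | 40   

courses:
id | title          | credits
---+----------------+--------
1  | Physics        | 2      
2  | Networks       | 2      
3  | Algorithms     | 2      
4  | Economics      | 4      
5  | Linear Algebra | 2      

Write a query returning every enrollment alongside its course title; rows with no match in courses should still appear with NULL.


LEFT JOIN keeps every row from enrollments (the left table); where course_id has no match in courses, the course columns become NULL. Walk through each enrollment:
  - enrollment 1 (Frank): course_id=1 -> matches Physics
  - enrollment 2 (Hank): course_id=5 -> matches Linear Algebra
  - enrollment 3 (Rosa): course_id=5 -> matches Linear Algebra
  - enrollment 4 (Eve): course_id=4 -> matches Economics
  - enrollment 5 (Zoe): course_id=NULL, no match -> kept with NULL
All 5 rows appear; 1 has NULL course.

SQL:
SELECT a.student, b.title AS course
FROM enrollments a
LEFT JOIN courses b ON a.course_id = b.id

Result:
student | course        
--------+---------------
Frank   | Physics       
Hank    | Linear Algebra
Rosa    | Linear Algebra
Eve     | Economics     
Zoe     | NULL          


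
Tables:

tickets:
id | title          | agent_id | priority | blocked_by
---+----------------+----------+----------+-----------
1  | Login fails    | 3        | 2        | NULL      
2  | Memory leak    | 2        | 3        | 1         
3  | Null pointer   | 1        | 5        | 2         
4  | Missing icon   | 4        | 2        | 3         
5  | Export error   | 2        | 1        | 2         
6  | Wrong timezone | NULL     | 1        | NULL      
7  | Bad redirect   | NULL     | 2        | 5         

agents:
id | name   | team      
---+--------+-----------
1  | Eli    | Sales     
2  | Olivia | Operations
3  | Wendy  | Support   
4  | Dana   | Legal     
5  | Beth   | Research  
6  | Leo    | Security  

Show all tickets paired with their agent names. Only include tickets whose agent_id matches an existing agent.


INNER JOIN keeps only tickets rows whose agent_id matches an id in agents. Walk through each ticket:
  - ticket 1 (Login fails): agent_id=3 -> matches Wendy
  - ticket 2 (Memory leak): agent_id=2 -> matches Olivia
  - ticket 3 (Null pointer): agent_id=1 -> matches Eli
  - ticket 4 (Missing icon): agent_id=4 -> matches Dana
  - ticket 5 (Export error): agent_id=2 -> matches Olivia
  - ticket 6 (Wrong timezone): agent_id=NULL, no match -> dropped
  - ticket 7 (Bad redirect): agent_id=NULL, no match -> dropped
So 2 of 7 rows are dropped.

SQL:
SELECT a.title, b.name AS agent
FROM tickets a
INNER JOIN agents b ON a.agent_id = b.id

Result:
title        | agent 
-------------+-------
Login fails  | Wendy 
Memory leak  | Olivia
Null pointer | Eli   
Missing icon | Dana  
Export error | Olivia


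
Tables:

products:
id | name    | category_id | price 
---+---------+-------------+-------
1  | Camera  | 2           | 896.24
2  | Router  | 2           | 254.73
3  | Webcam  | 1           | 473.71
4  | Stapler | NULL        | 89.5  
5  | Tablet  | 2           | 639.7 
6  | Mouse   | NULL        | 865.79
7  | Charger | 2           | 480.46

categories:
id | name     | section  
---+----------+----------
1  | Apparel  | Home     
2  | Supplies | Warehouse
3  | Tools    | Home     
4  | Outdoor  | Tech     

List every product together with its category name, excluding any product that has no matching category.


INNER JOIN keeps only products rows whose category_id matches an id in categories. Walk through each product:
  - product 1 (Camera): category_id=2 -> matches Supplies
  - product 2 (Router): category_id=2 -> matches Supplies
  - product 3 (Webcam): category_id=1 -> matches Apparel
  - product 4 (Stapler): category_id=NULL, no match -> dropped
  - product 5 (Tablet): category_id=2 -> matches Supplies
  - product 6 (Mouse): category_id=NULL, no match -> dropped
  - product 7 (Charger): category_id=2 -> matches Supplies
So 2 of 7 rows are dropped.

SQL:
SELECT a.name, b.name AS category
FROM products a
INNER JOIN categories b ON a.category_id = b.id

Result:
name    | category
--------+---------
Camera  | Supplies
Router  | Supplies
Webcam  | Apparel 
Tablet  | Supplies
Charger | Supplies


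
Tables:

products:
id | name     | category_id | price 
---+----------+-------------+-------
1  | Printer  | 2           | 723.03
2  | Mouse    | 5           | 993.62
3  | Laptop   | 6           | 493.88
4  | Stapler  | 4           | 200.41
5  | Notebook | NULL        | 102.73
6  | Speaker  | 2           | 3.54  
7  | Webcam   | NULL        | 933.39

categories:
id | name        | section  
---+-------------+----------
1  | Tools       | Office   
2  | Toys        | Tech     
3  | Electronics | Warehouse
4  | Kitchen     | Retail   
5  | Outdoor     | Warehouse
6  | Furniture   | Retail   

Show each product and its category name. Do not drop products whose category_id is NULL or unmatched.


LEFT JOIN keeps every row from products (the left table); where category_id has no match in categories, the category columns become NULL. Walk through each product:
  - product 1 (Printer): category_id=2 -> matches Toys
  - product 2 (Mouse): category_id=5 -> matches Outdoor
  - product 3 (Laptop): category_id=6 -> matches Furniture
  - product 4 (Stapler): category_id=4 -> matches Kitchen
  - product 5 (Notebook): category_id=NULL, no match -> kept with NULL
  - product 6 (Speaker): category_id=2 -> matches Toys
  - product 7 (Webcam): category_id=NULL, no match -> kept with NULL
All 7 rows appear; 2 have NULL category.

SQL:
SELECT a.name, b.name AS category
FROM products a
LEFT JOIN categories b ON a.category_id = b.id

Result:
name     | category 
---------+----------
Printer  | Toys     
Mouse    | Outdoor  
Laptop   | Furniture
Stapler  | Kitchen  
Notebook | NULL     
Speaker  | Toys     
Webcam   | NULL     


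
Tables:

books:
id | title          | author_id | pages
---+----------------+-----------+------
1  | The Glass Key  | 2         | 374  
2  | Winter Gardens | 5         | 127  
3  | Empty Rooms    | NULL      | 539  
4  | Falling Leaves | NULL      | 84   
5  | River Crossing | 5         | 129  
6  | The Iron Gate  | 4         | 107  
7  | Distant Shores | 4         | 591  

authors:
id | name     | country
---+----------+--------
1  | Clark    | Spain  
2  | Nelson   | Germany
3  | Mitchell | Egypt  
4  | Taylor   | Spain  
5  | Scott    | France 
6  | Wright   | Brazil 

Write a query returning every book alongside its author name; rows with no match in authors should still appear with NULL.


LEFT JOIN keeps every row from books (the left table); where author_id has no match in authors, the author columns become NULL. Walk through each book:
  - book 1 (The Glass Key): author_id=2 -> matches Nelson
  - book 2 (Winter Gardens): author_id=5 -> matches Scott
  - book 3 (Empty Rooms): author_id=NULL, no match -> kept with NULL
  - book 4 (Falling Leaves): author_id=NULL, no match -> kept with NULL
  - book 5 (River Crossing): author_id=5 -> matches Scott
  - book 6 (The Iron Gate): author_id=4 -> matches Taylor
  - book 7 (Distant Shores): author_id=4 -> matches Taylor
All 7 rows appear; 2 have NULL author.

SQL:
SELECT a.title, b.name AS author
FROM books a
LEFT JOIN authors b ON a.author_id = b.id

Result:
title          | author
---------------+-------
The Glass Key  | Nelson
Winter Gardens | Scott 
Empty Rooms    | NULL  
Falling Leaves | NULL  
River Crossing | Scott 
The Iron Gate  | Taylor
Distant Shores | Taylor


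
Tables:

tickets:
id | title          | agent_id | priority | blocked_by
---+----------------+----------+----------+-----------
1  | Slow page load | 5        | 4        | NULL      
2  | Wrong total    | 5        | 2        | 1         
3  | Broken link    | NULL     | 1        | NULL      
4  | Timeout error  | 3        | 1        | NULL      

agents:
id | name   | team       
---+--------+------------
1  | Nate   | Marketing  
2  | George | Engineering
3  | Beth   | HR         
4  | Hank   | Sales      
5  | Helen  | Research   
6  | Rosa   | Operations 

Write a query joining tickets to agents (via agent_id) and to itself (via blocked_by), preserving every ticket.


Two LEFT JOINs from the same base table tickets: one to agents via agent_id, one to tickets itself via blocked_by. Both are LEFT so every ticket is preserved.
Match against agents:
  - ticket 1 (Slow page load): agent_id=5 -> matches Helen
  - ticket 2 (Wrong total): agent_id=5 -> matches Helen
  - ticket 3 (Broken link): agent_id=NULL, no match -> kept with NULL
  - ticket 4 (Timeout error): agent_id=3 -> matches Beth
Match against tickets (self):
  - ticket 1 (Slow page load): blocked_by=NULL -> NULL
  - ticket 2 (Wrong total): blocked_by=1 -> Slow page load
  - ticket 3 (Broken link): blocked_by=NULL -> NULL
  - ticket 4 (Timeout error): blocked_by=NULL -> NULL

SQL:
SELECT a.title, b.name AS agent, c.title AS blocked_by
FROM tickets a
LEFT JOIN agents b ON a.agent_id = b.id
LEFT JOIN tickets c ON a.blocked_by = c.id

Result:
title          | agent | blocked_by    
---------------+-------+---------------
Slow page load | Helen | NULL          
Wrong total    | Helen | Slow page load
Broken link    | NULL  | NULL          
Timeout error  | Beth  | NULL          


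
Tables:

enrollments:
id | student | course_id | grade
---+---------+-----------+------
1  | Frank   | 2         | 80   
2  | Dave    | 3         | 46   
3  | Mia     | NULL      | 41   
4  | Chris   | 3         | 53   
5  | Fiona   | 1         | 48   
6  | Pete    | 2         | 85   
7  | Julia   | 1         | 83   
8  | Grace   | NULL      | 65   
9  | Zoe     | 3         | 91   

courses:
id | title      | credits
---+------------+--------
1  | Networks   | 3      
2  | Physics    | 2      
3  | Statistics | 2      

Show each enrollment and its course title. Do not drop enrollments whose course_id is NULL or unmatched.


LEFT JOIN keeps every row from enrollments (the left table); where course_id has no match in courses, the course columns become NULL. Walk through each enrollment:
  - enrollment 1 (Frank): course_id=2 -> matches Physics
  - enrollment 2 (Dave): course_id=3 -> matches Statistics
  - enrollment 3 (Mia): course_id=NULL, no match -> kept with NULL
  - enrollment 4 (Chris): course_id=3 -> matches Statistics
  - enrollment 5 (Fiona): course_id=1 -> matches Networks
  - enrollment 6 (Pete): course_id=2 -> matches Physics
  - enrollment 7 (Julia): course_id=1 -> matches Networks
  - enrollment 8 (Grace): course_id=NULL, no match -> kept with NULL
  - enrollment 9 (Zoe): course_id=3 -> matches Statistics
All 9 rows appear; 2 have NULL course.

SQL:
SELECT a.student, b.title AS course
FROM enrollments a
LEFT JOIN courses b ON a.course_id = b.id

Result:
student | course    
--------+-----------
Frank   | Physics   
Dave    | Statistics
Mia     | NULL      
Chris   | Statistics
Fiona   | Networks  
Pete    | Physics   
Julia   | Networks  
Grace   | NULL      
Zoe     | Statistics


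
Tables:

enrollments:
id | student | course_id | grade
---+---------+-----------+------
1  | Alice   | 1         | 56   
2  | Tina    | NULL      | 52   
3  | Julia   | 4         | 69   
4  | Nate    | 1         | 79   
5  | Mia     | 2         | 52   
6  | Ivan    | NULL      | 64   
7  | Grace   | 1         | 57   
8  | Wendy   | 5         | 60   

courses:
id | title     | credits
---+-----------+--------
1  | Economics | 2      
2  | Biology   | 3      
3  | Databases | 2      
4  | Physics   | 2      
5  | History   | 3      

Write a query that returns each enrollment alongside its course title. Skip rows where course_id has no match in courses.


INNER JOIN keeps only enrollments rows whose course_id matches an id in courses. Walk through each enrollment:
  - enrollment 1 (Alice): course_id=1 -> matches Economics
  - enrollment 2 (Tina): course_id=NULL, no match -> dropped
  - enrollment 3 (Julia): course_id=4 -> matches Physics
  - enrollment 4 (Nate): course_id=1 -> matches Economics
  - enrollment 5 (Mia): course_id=2 -> matches Biology
  - enrollment 6 (Ivan): course_id=NULL, no match -> dropped
  - enrollment 7 (Grace): course_id=1 -> matches Economics
  - enrollment 8 (Wendy): course_id=5 -> matches History
So 2 of 8 rows are dropped.

SQL:
SELECT a.student, b.title AS course
FROM enrollments a
INNER JOIN courses b ON a.course_id = b.id

Result:
student | course   
--------+----------
Alice   | Economics
Julia   | Physics  
Nate    | Economics
Mia     | Biology  
Grace   | Economics
Wendy   | History  


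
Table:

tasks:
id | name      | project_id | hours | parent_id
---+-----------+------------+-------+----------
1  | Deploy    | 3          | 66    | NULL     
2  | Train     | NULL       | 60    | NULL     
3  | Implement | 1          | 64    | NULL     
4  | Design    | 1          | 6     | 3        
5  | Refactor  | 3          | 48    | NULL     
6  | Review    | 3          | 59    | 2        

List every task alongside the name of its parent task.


This is a self-join: tasks is joined to a second copy of itself, matching each row's parent_id to another row's id. Use LEFT JOIN so rows with parent_id=NULL are kept.
  - task 1 (Deploy): parent_id=NULL -> NULL
  - task 2 (Train): parent_id=NULL -> NULL
  - task 3 (Implement): parent_id=NULL -> NULL
  - task 4 (Design): parent_id=3 -> Implement
  - task 5 (Refactor): parent_id=NULL -> NULL
  - task 6 (Review): parent_id=2 -> Train

SQL:
SELECT a.name AS item, b.name AS parent
FROM tasks a
LEFT JOIN tasks b ON a.parent_id = b.id

Result:
item      | parent   
----------+----------
Deploy    | NULL     
Train     | NULL     
Implement | NULL     
Design    | Implement
Refactor  | NULL     
Review    | Train    


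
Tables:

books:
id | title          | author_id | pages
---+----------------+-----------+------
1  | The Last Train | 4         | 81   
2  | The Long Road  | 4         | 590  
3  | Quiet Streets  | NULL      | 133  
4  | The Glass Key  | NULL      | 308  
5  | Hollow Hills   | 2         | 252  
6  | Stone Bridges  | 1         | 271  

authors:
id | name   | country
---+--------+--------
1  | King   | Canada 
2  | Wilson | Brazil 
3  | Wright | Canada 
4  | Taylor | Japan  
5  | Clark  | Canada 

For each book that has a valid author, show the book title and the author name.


INNER JOIN keeps only books rows whose author_id matches an id in authors. Walk through each book:
  - book 1 (The Last Train): author_id=4 -> matches Taylor
  - book 2 (The Long Road): author_id=4 -> matches Taylor
  - book 3 (Quiet Streets): author_id=NULL, no match -> dropped
  - book 4 (The Glass Key): author_id=NULL, no match -> dropped
  - book 5 (Hollow Hills): author_id=2 -> matches Wilson
  - book 6 (Stone Bridges): author_id=1 -> matches King
So 2 of 6 rows are dropped.

SQL:
SELECT a.title, b.name AS author
FROM books a
INNER JOIN authors b ON a.author_id = b.id

Result:
title          | author
---------------+-------
The Last Train | Taylor
The Long Road  | Taylor
Hollow Hills   | Wilson
Stone Bridges  | King  


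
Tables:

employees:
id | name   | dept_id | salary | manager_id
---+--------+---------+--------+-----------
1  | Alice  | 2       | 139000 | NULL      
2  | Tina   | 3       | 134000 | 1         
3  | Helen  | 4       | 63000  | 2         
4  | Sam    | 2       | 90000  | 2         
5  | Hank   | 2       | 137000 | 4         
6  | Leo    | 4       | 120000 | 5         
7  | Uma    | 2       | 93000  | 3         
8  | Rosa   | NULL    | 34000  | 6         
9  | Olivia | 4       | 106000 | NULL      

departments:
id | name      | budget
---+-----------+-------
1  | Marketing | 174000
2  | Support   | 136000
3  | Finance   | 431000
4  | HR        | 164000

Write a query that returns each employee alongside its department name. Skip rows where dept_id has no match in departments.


INNER JOIN keeps only employees rows whose dept_id matches an id in departments. Walk through each employee:
  - employee 1 (Alice): dept_id=2 -> matches Support
  - employee 2 (Tina): dept_id=3 -> matches Finance
  - employee 3 (Helen): dept_id=4 -> matches HR
  - employee 4 (Sam): dept_id=2 -> matches Support
  - employee 5 (Hank): dept_id=2 -> matches Support
  - employee 6 (Leo): dept_id=4 -> matches HR
  - employee 7 (Uma): dept_id=2 -> matches Support
  - employee 8 (Rosa): dept_id=NULL, no match -> dropped
  - employee 9 (Olivia): dept_id=4 -> matches HR
So 1 of 9 rows is dropped.

SQL:
SELECT a.name, b.name AS department
FROM employees a
INNER JOIN departments b ON a.dept_id = b.id

Result:
name   | department
-------+-----------
Alice  | Support   
Tina   | Finance   
Helen  | HR        
Sam    | Support   
Hank   | Support   
Leo    | HR        
Uma    | Support   
Olivia | HR        


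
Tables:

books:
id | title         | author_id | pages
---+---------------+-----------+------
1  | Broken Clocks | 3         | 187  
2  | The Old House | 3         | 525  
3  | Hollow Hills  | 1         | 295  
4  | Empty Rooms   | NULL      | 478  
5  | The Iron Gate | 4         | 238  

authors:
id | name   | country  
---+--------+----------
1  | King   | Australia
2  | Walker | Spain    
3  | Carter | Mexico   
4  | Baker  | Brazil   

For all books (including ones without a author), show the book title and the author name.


LEFT JOIN keeps every row from books (the left table); where author_id has no match in authors, the author columns become NULL. Walk through each book:
  - book 1 (Broken Clocks): author_id=3 -> matches Carter
  - book 2 (The Old House): author_id=3 -> matches Carter
  - book 3 (Hollow Hills): author_id=1 -> matches King
  - book 4 (Empty Rooms): author_id=NULL, no match -> kept with NULL
  - book 5 (The Iron Gate): author_id=4 -> matches Baker
All 5 rows appear; 1 has NULL author.

SQL:
SELECT a.title, b.name AS author
FROM books a
LEFT JOIN authors b ON a.author_id = b.id

Result:
title         | author
--------------+-------
Broken Clocks | Carter
The Old House | Carter
Hollow Hills  | King  
Empty Rooms   | NULL  
The Iron Gate | Baker 


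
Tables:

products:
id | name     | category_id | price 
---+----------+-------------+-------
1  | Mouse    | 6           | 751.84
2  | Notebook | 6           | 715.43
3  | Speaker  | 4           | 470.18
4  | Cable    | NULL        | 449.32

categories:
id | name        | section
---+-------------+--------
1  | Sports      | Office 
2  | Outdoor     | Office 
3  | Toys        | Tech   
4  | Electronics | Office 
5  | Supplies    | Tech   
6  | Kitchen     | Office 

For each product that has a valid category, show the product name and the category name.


INNER JOIN keeps only products rows whose category_id matches an id in categories. Walk through each product:
  - product 1 (Mouse): category_id=6 -> matches Kitchen
  - product 2 (Notebook): category_id=6 -> matches Kitchen
  - product 3 (Speaker): category_id=4 -> matches Electronics
  - product 4 (Cable): category_id=NULL, no match -> dropped
So 1 of 4 rows is dropped.

SQL:
SELECT a.name, b.name AS category
FROM products a
INNER JOIN categories b ON a.category_id = b.id

Result:
name     | category   
---------+------------
Mouse    | Kitchen    
Notebook | Kitchen    
Speaker  | Electronics


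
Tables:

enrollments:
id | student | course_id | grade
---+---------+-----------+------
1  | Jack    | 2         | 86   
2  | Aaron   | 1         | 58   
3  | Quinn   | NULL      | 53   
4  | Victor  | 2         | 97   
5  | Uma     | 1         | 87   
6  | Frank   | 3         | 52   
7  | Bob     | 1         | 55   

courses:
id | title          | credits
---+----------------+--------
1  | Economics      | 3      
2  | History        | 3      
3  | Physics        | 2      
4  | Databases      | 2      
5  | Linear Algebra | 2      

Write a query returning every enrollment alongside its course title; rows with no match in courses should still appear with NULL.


LEFT JOIN keeps every row from enrollments (the left table); where course_id has no match in courses, the course columns become NULL. Walk through each enrollment:
  - enrollment 1 (Jack): course_id=2 -> matches History
  - enrollment 2 (Aaron): course_id=1 -> matches Economics
  - enrollment 3 (Quinn): course_id=NULL, no match -> kept with NULL
  - enrollment 4 (Victor): course_id=2 -> matches History
  - enrollment 5 (Uma): course_id=1 -> matches Economics
  - enrollment 6 (Frank): course_id=3 -> matches Physics
  - enrollment 7 (Bob): course_id=1 -> matches Economics
All 7 rows appear; 1 has NULL course.

SQL:
SELECT a.student, b.title AS course
FROM enrollments a
LEFT JOIN courses b ON a.course_id = b.id

Result:
student | course   
--------+----------
Jack    | History  
Aaron   | Economics
Quinn   | NULL     
Victor  | History  
Uma     | Economics
Frank   | Physics  
Bob     | Economics


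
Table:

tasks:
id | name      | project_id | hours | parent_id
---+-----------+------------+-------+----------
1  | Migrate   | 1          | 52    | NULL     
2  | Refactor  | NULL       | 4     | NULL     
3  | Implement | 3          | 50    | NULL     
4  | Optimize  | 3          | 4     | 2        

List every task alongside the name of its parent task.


This is a self-join: tasks is joined to a second copy of itself, matching each row's parent_id to another row's id. Use LEFT JOIN so rows with parent_id=NULL are kept.
  - task 1 (Migrate): parent_id=NULL -> NULL
  - task 2 (Refactor): parent_id=NULL -> NULL
  - task 3 (Implement): parent_id=NULL -> NULL
  - task 4 (Optimize): parent_id=2 -> Refactor

SQL:
SELECT a.name AS item, b.name AS parent
FROM tasks a
LEFT JOIN tasks b ON a.parent_id = b.id

Result:
item      | parent  
----------+---------
Migrate   | NULL    
Refactor  | NULL    
Implement | NULL    
Optimize  | Refactor


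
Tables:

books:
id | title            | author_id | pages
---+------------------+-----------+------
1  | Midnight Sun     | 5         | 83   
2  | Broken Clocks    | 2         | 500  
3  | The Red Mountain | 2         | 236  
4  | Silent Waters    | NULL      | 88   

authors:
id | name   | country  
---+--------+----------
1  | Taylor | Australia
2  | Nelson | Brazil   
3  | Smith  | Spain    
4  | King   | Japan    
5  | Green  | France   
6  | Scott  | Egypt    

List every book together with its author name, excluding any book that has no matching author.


INNER JOIN keeps only books rows whose author_id matches an id in authors. Walk through each book:
  - book 1 (Midnight Sun): author_id=5 -> matches Green
  - book 2 (Broken Clocks): author_id=2 -> matches Nelson
  - book 3 (The Red Mountain): author_id=2 -> matches Nelson
  - book 4 (Silent Waters): author_id=NULL, no match -> dropped
So 1 of 4 rows is dropped.

SQL:
SELECT a.title, b.name AS author
FROM books a
INNER JOIN authors b ON a.author_id = b.id

Result:
title            | author
-----------------+-------
Midnight Sun     | Green 
Broken Clocks    | Nelson
The Red Mountain | Nelson


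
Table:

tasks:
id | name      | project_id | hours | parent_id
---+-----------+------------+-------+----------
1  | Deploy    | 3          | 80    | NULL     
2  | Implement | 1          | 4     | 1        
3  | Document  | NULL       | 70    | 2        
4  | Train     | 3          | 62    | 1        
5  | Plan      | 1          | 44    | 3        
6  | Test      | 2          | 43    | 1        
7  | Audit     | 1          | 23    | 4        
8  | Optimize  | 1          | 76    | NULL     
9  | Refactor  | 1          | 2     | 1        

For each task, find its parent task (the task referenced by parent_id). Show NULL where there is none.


This is a self-join: tasks is joined to a second copy of itself, matching each row's parent_id to another row's id. Use LEFT JOIN so rows with parent_id=NULL are kept.
  - task 1 (Deploy): parent_id=NULL -> NULL
  - task 2 (Implement): parent_id=1 -> Deploy
  - task 3 (Document): parent_id=2 -> Implement
  - task 4 (Train): parent_id=1 -> Deploy
  - task 5 (Plan): parent_id=3 -> Document
  - task 6 (Test): parent_id=1 -> Deploy
  - task 7 (Audit): parent_id=4 -> Train
  - task 8 (Optimize): parent_id=NULL -> NULL
  - task 9 (Refactor): parent_id=1 -> Deploy

SQL:
SELECT a.name AS item, b.name AS parent
FROM tasks a
LEFT JOIN tasks b ON a.parent_id = b.id

Result:
item      | parent   
----------+----------
Deploy    | NULL     
Implement | Deploy   
Document  | Implement
Train     | Deploy   
Plan      | Document 
Test      | Deploy   
Audit     | Train    
Optimize  | NULL     
Refactor  | Deploy   


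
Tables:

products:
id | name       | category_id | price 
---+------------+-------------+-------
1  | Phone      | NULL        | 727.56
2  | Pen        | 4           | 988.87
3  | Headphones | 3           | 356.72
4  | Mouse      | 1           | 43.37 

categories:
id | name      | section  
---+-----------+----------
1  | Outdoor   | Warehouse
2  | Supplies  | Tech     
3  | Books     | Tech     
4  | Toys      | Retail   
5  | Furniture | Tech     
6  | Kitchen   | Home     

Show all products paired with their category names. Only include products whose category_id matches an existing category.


INNER JOIN keeps only products rows whose category_id matches an id in categories. Walk through each product:
  - product 1 (Phone): category_id=NULL, no match -> dropped
  - product 2 (Pen): category_id=4 -> matches Toys
  - product 3 (Headphones): category_id=3 -> matches Books
  - product 4 (Mouse): category_id=1 -> matches Outdoor
So 1 of 4 rows is dropped.

SQL:
SELECT a.name, b.name AS category
FROM products a
INNER JOIN categories b ON a.category_id = b.id

Result:
name       | category
-----------+---------
Pen        | Toys    
Headphones | Books   
Mouse      | Outdoor 


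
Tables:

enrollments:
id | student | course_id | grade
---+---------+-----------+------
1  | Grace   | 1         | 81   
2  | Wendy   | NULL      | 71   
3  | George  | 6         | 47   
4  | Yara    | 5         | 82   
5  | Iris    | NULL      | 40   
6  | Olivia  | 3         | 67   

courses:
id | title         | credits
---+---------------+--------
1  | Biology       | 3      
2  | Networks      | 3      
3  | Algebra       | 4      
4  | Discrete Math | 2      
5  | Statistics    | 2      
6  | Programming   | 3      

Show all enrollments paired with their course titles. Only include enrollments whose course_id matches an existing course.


INNER JOIN keeps only enrollments rows whose course_id matches an id in courses. Walk through each enrollment:
  - enrollment 1 (Grace): course_id=1 -> matches Biology
  - enrollment 2 (Wendy): course_id=NULL, no match -> dropped
  - enrollment 3 (George): course_id=6 -> matches Programming
  - enrollment 4 (Yara): course_id=5 -> matches Statistics
  - enrollment 5 (Iris): course_id=NULL, no match -> dropped
  - enrollment 6 (Olivia): course_id=3 -> matches Algebra
So 2 of 6 rows are dropped.

SQL:
SELECT a.student, b.title AS course
FROM enrollments a
INNER JOIN courses b ON a.course_id = b.id

Result:
student | course     
--------+------------
Grace   | Biology    
George  | Programming
Yara    | Statistics 
Olivia  | Algebra    


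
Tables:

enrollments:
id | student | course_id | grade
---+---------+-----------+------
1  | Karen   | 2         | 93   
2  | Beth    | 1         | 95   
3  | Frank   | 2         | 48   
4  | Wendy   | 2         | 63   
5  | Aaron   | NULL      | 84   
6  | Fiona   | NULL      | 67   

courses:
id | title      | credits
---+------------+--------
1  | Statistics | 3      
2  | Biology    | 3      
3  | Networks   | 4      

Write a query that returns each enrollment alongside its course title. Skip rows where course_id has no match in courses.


INNER JOIN keeps only enrollments rows whose course_id matches an id in courses. Walk through each enrollment:
  - enrollment 1 (Karen): course_id=2 -> matches Biology
  - enrollment 2 (Beth): course_id=1 -> matches Statistics
  - enrollment 3 (Frank): course_id=2 -> matches Biology
  - enrollment 4 (Wendy): course_id=2 -> matches Biology
  - enrollment 5 (Aaron): course_id=NULL, no match -> dropped
  - enrollment 6 (Fiona): course_id=NULL, no match -> dropped
So 2 of 6 rows are dropped.

SQL:
SELECT a.student, b.title AS course
FROM enrollments a
INNER JOIN courses b ON a.course_id = b.id

Result:
student | course    
--------+-----------
Karen   | Biology   
Beth    | Statistics
Frank   | Biology   
Wendy   | Biology   


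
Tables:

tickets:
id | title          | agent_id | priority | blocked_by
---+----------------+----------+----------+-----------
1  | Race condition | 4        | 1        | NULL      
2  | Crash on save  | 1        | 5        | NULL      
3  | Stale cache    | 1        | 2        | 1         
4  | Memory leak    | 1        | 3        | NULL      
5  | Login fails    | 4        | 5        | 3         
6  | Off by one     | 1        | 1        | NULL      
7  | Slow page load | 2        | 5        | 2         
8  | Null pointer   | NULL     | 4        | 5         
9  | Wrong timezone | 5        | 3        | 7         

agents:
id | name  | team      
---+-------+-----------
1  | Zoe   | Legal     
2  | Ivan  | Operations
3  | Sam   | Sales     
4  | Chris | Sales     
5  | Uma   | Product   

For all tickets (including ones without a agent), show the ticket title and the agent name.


LEFT JOIN keeps every row from tickets (the left table); where agent_id has no match in agents, the agent columns become NULL. Walk through each ticket:
  - ticket 1 (Race condition): agent_id=4 -> matches Chris
  - ticket 2 (Crash on save): agent_id=1 -> matches Zoe
  - ticket 3 (Stale cache): agent_id=1 -> matches Zoe
  - ticket 4 (Memory leak): agent_id=1 -> matches Zoe
  - ticket 5 (Login fails): agent_id=4 -> matches Chris
  - ticket 6 (Off by one): agent_id=1 -> matches Zoe
  - ticket 7 (Slow page load): agent_id=2 -> matches Ivan
  - ticket 8 (Null pointer): agent_id=NULL, no match -> kept with NULL
  - ticket 9 (Wrong timezone): agent_id=5 -> matches Uma
All 9 rows appear; 1 has NULL agent.

SQL:
SELECT a.title, b.name AS agent
FROM tickets a
LEFT JOIN agents b ON a.agent_id = b.id

Result:
title          | agent
---------------+------
Race condition | Chris
Crash on save  | Zoe  
Stale cache    | Zoe  
Memory leak    | Zoe  
Login fails    | Chris
Off by one     | Zoe  
Slow page load | Ivan 
Null pointer   | NULL 
Wrong timezone | Uma  


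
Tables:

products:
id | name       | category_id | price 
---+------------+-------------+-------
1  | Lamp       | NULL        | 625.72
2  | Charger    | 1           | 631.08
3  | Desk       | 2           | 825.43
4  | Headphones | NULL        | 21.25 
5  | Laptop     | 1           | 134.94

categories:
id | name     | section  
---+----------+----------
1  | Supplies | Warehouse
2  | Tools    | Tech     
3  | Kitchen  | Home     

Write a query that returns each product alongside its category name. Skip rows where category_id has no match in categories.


INNER JOIN keeps only products rows whose category_id matches an id in categories. Walk through each product:
  - product 1 (Lamp): category_id=NULL, no match -> dropped
  - product 2 (Charger): category_id=1 -> matches Supplies
  - product 3 (Desk): category_id=2 -> matches Tools
  - product 4 (Headphones): category_id=NULL, no match -> dropped
  - product 5 (Laptop): category_id=1 -> matches Supplies
So 2 of 5 rows are dropped.

SQL:
SELECT a.name, b.name AS category
FROM products a
INNER JOIN categories b ON a.category_id = b.id

Result:
name    | category
--------+---------
Charger | Supplies
Desk    | Tools   
Laptop  | Supplies


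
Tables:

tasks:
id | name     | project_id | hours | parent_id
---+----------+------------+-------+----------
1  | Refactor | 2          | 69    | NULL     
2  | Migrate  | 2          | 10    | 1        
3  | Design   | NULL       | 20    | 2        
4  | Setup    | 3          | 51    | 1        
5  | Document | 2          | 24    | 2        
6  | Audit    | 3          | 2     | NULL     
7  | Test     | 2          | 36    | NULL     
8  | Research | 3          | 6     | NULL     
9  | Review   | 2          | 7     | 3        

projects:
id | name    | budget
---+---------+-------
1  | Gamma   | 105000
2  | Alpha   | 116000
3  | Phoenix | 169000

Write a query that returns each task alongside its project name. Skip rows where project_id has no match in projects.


INNER JOIN keeps only tasks rows whose project_id matches an id in projects. Walk through each task:
  - task 1 (Refactor): project_id=2 -> matches Alpha
  - task 2 (Migrate): project_id=2 -> matches Alpha
  - task 3 (Design): project_id=NULL, no match -> dropped
  - task 4 (Setup): project_id=3 -> matches Phoenix
  - task 5 (Document): project_id=2 -> matches Alpha
  - task 6 (Audit): project_id=3 -> matches Phoenix
  - task 7 (Test): project_id=2 -> matches Alpha
  - task 8 (Research): project_id=3 -> matches Phoenix
  - task 9 (Review): project_id=2 -> matches Alpha
So 1 of 9 rows is dropped.

SQL:
SELECT a.name, b.name AS project
FROM tasks a
INNER JOIN projects b ON a.project_id = b.id

Result:
name     | project
---------+--------
Refactor | Alpha  
Migrate  | Alpha  
Setup    | Phoenix
Document | Alpha  
Audit    | Phoenix
Test     | Alpha  
Research | Phoenix
Review   | Alpha  


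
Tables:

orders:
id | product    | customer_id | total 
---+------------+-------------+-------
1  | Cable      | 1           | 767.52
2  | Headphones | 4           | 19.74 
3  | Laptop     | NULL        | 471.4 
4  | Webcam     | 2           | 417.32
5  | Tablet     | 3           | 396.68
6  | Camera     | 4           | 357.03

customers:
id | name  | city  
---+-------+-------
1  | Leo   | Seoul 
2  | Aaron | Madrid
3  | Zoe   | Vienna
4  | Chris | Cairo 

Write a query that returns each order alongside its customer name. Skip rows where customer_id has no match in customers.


INNER JOIN keeps only orders rows whose customer_id matches an id in customers. Walk through each order:
  - order 1 (Cable): customer_id=1 -> matches Leo
  - order 2 (Headphones): customer_id=4 -> matches Chris
  - order 3 (Laptop): customer_id=NULL, no match -> dropped
  - order 4 (Webcam): customer_id=2 -> matches Aaron
  - order 5 (Tablet): customer_id=3 -> matches Zoe
  - order 6 (Camera): customer_id=4 -> matches Chris
So 1 of 6 rows is dropped.

SQL:
SELECT a.product, b.name AS customer
FROM orders a
INNER JOIN customers b ON a.customer_id = b.id

Result:
product    | customer
-----------+---------
Cable      | Leo     
Headphones | Chris   
Webcam     | Aaron   
Tablet     | Zoe     
Camera     | Chris   
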